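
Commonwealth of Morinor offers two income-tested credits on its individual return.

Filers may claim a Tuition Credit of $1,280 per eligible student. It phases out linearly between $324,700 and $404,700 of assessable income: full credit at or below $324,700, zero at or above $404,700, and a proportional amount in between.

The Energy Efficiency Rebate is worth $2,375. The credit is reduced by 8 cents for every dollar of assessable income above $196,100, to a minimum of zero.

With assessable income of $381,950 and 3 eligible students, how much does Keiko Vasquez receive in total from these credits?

Tuition Credit: base = 3 × $1,280 = $3,840. $381,950 is $57,250 into a $80,000 phase-out range, leaving 22,750/80,000 of the credit: $3,840 × 22,750/80,000 = $1,092.
Energy Efficiency Rebate: 8% of the $185,850 excess over $196,100 is $14,868 ≥ base, so the credit is $0.
Total: $1,092 + $0 = $1,092.

$1,092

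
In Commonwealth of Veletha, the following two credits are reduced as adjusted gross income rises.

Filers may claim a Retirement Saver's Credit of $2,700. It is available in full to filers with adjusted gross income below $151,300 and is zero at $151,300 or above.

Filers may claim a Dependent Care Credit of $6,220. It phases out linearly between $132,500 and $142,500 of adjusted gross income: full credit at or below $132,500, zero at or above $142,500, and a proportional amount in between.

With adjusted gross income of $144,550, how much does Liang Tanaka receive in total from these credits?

$2,700

Retirement Saver's Credit: $144,550 is below the $151,300 cutoff, so the full $2,700 applies.
Dependent Care Credit: $144,550 is at or above $142,500, so the credit is $0.
Total: $2,700 + $0 = $2,700.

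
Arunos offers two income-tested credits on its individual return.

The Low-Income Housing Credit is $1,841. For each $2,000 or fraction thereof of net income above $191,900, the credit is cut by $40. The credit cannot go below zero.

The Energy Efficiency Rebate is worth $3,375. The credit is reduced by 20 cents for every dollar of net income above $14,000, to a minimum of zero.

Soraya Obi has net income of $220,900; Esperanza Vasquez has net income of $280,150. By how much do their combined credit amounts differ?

$1,200

Soraya ($220,900): Low-Income Housing Credit: income exceeds $191,900 by $29,000, which is 15 full-or-partial $2,000 increments; reduction = 15 × $40 = $600, leaving $1,241. Energy Efficiency Rebate: 20% of the $206,900 excess over $14,000 is $41,380 ≥ base, so the credit is $0. total $1,241 + $0 = $1,241
Esperanza ($280,150): Low-Income Housing Credit: income exceeds $191,900 by $88,250, which is 45 full-or-partial $2,000 increments; reduction = 45 × $40 = $1,800, leaving $41. Energy Efficiency Rebate: 20% of the $266,150 excess over $14,000 is $53,230 ≥ base, so the credit is $0. total $41 + $0 = $41
Difference: |$1,241 − $41| = $1,200.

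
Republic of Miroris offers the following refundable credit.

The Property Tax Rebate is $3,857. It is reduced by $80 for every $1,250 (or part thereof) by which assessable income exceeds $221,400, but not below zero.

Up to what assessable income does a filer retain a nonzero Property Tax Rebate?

$281,400

After 48 increments the reduction is 48 × $80 = $3,840, leaving $17; one more increment wipes it out. Increment 48 ends at excess 48 × $1,250 = $60,000, so the highest qualifying income is $221,400 + $60,000 = $281,400.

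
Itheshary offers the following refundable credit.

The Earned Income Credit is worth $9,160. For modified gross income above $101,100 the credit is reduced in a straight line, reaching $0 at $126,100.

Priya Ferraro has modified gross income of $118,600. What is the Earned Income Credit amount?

Earned Income Credit: $118,600 is $17,500 into a $25,000 phase-out range, leaving 7,500/25,000 of the credit: $9,160 × 7,500/25,000 = $2,748.

$2,748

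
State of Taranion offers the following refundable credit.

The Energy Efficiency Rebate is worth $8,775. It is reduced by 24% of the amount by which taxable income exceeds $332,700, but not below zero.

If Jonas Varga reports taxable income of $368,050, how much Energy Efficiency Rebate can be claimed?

$291

Energy Efficiency Rebate: 24% of the $35,350 excess over $332,700 is $8,484; credit = $8,775 − $8,484 = $291.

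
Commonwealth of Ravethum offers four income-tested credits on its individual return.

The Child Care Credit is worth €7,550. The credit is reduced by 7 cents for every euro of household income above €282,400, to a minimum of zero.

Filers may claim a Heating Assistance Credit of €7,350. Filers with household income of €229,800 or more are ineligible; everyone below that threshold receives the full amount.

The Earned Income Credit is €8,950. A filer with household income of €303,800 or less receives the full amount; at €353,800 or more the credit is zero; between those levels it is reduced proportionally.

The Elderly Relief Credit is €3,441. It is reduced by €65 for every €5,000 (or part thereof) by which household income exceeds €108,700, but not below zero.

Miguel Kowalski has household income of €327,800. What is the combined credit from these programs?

€9,607

Child Care Credit: 7% of the €45,400 excess over €282,400 is €3,178; credit = €7,550 − €3,178 = €4,372.
Heating Assistance Credit: €327,800 meets or exceeds the €229,800 cutoff, so the credit is €0.
Earned Income Credit: €327,800 is €24,000 into a €50,000 phase-out range, leaving 26,000/50,000 of the credit: €8,950 × 26,000/50,000 = €4,654.
Elderly Relief Credit: income exceeds €108,700 by €219,100, which is 44 full-or-partial €5,000 increments; reduction = 44 × €65 = €2,860, leaving €581.
Total: €4,372 + €0 + €4,654 + €581 = €9,607.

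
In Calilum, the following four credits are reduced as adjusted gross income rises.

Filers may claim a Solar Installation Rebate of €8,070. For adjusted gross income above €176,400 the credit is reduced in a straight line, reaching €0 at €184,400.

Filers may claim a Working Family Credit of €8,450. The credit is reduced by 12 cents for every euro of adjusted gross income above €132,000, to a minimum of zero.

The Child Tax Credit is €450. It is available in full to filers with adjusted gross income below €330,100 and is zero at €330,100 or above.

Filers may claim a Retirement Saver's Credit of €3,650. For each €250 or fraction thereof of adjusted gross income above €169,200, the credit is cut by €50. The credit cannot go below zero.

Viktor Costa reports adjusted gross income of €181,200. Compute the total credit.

€7,474

Solar Installation Rebate: €181,200 is €4,800 into a €8,000 phase-out range, leaving 3,200/8,000 of the credit: €8,070 × 3,200/8,000 = €3,228.
Working Family Credit: 12% of the €49,200 excess over €132,000 is €5,904; credit = €8,450 − €5,904 = €2,546.
Child Tax Credit: €181,200 is below the €330,100 cutoff, so the full €450 applies.
Retirement Saver's Credit: income exceeds €169,200 by €12,000, which is 48 full-or-partial €250 increments; reduction = 48 × €50 = €2,400, leaving €1,250.
Total: €3,228 + €2,546 + €450 + €1,250 = €7,474.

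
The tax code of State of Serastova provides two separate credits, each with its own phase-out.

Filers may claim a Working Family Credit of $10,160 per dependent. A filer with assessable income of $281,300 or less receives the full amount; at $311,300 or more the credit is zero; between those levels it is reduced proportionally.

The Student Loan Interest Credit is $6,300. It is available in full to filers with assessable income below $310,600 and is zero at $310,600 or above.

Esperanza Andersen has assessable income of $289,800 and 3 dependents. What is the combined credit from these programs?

$28,144

Working Family Credit: base = 3 × $10,160 = $30,480. $289,800 is $8,500 into a $30,000 phase-out range, leaving 21,500/30,000 of the credit: $30,480 × 21,500/30,000 = $21,844.
Student Loan Interest Credit: $289,800 is below the $310,600 cutoff, so the full $6,300 applies.
Total: $21,844 + $6,300 = $28,144.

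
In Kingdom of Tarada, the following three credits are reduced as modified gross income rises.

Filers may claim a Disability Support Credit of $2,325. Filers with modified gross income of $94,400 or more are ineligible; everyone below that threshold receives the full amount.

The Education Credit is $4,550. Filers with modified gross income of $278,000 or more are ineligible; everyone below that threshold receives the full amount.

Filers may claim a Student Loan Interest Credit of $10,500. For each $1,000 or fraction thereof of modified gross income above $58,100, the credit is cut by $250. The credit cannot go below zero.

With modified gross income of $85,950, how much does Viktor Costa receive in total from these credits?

$10,375

Disability Support Credit: $85,950 is below the $94,400 cutoff, so the full $2,325 applies.
Education Credit: $85,950 is below the $278,000 cutoff, so the full $4,550 applies.
Student Loan Interest Credit: income exceeds $58,100 by $27,850, which is 28 full-or-partial $1,000 increments; reduction = 28 × $250 = $7,000, leaving $3,500.
Total: $2,325 + $4,550 + $3,500 = $10,375.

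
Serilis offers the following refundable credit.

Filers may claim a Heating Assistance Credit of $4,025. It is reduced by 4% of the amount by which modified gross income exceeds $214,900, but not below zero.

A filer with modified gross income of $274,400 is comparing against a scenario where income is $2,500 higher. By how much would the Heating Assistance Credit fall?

$100

At $274,400 — 4% of the $59,500 excess over $214,900 is $2,380; credit = $4,025 − $2,380 = $1,645.
At $276,900 — 4% of the $62,000 excess over $214,900 is $2,480; credit = $4,025 − $2,480 = $1,545.
Lost: $1,645 − $1,545 = $100.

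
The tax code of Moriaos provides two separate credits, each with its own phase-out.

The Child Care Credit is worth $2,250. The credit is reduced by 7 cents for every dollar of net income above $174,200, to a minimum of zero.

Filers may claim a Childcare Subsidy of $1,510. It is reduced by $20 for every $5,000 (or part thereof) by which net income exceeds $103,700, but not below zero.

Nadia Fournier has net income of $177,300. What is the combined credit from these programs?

$3,243

Child Care Credit: 7% of the $3,100 excess over $174,200 is $217; credit = $2,250 − $217 = $2,033.
Childcare Subsidy: income exceeds $103,700 by $73,600, which is 15 full-or-partial $5,000 increments; reduction = 15 × $20 = $300, leaving $1,210.
Total: $2,033 + $1,210 = $3,243.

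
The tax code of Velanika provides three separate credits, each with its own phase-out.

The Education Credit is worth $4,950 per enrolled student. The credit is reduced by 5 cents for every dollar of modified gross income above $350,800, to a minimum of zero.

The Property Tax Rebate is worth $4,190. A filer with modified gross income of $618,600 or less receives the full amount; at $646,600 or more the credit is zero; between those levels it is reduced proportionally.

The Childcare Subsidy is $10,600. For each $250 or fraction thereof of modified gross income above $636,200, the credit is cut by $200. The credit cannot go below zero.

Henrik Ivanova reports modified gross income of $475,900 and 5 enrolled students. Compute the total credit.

Education Credit: base = 5 × $4,950 = $24,750. 5% of the $125,100 excess over $350,800 is $6,255; credit = $24,750 − $6,255 = $18,495.
Property Tax Rebate: $475,900 is at or below the $618,600 threshold, so the full $4,190 applies.
Childcare Subsidy: $475,900 is at or below the $636,200 threshold, so the full $10,600 applies.
Total: $18,495 + $4,190 + $10,600 = $33,285.

$33,285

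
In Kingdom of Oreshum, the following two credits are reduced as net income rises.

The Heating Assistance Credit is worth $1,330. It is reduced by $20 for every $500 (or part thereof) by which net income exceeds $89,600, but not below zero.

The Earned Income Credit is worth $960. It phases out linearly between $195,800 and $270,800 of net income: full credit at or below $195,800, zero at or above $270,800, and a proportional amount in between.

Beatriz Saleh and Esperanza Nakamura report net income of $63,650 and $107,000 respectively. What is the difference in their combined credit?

$700

Beatriz ($63,650): Heating Assistance Credit: $63,650 is at or below the $89,600 threshold, so the full $1,330 applies. Earned Income Credit: $63,650 is at or below the $195,800 threshold, so the full $960 applies. total $1,330 + $960 = $2,290
Esperanza ($107,000): Heating Assistance Credit: income exceeds $89,600 by $17,400, which is 35 full-or-partial $500 increments; reduction = 35 × $20 = $700, leaving $630. Earned Income Credit: $107,000 is at or below the $195,800 threshold, so the full $960 applies. total $630 + $960 = $1,590
Difference: |$2,290 − $1,590| = $700.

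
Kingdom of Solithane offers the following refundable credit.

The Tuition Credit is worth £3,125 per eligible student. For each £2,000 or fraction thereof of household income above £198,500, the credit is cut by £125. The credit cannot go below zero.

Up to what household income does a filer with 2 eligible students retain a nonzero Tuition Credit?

£296,500

Full credit = 2 × £3,125 = £6,250.
After 49 increments the reduction is 49 × £125 = £6,125, leaving £125; one more increment wipes it out. Increment 49 ends at excess 49 × £2,000 = £98,000, so the highest qualifying income is £198,500 + £98,000 = £296,500.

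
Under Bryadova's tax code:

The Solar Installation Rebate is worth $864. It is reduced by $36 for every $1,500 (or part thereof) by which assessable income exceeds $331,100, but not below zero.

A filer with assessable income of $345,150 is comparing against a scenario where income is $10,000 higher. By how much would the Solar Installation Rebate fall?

$252

At $345,150 — income exceeds $331,100 by $14,050, which is 10 full-or-partial $1,500 increments; reduction = 10 × $36 = $360, leaving $504.
At $355,150 — income exceeds $331,100 by $24,050, which is 17 full-or-partial $1,500 increments; reduction = 17 × $36 = $612, leaving $252.
Lost: $504 − $252 = $252.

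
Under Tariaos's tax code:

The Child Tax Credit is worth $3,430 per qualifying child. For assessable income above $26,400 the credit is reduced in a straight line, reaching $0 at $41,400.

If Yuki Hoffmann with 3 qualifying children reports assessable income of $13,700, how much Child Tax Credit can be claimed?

Child Tax Credit: base = 3 × $3,430 = $10,290. $13,700 is at or below the $26,400 threshold, so the full $10,290 applies.

$10,290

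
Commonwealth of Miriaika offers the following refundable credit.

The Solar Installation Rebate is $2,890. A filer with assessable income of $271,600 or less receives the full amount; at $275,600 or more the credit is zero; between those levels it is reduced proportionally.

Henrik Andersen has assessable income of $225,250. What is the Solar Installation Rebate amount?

Solar Installation Rebate: $225,250 is at or below the $271,600 threshold, so the full $2,890 applies.

$2,890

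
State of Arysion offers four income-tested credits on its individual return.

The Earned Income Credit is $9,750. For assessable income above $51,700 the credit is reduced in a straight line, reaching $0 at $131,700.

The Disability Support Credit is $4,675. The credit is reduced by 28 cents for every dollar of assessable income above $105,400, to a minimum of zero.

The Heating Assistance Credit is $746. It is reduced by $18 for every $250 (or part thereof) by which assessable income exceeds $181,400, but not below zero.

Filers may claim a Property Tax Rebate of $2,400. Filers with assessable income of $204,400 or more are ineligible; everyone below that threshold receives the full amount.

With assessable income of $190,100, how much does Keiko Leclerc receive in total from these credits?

$2,516

Earned Income Credit: $190,100 is at or above $131,700, so the credit is $0.
Disability Support Credit: 28% of the $84,700 excess over $105,400 is $23,716 ≥ base, so the credit is $0.
Heating Assistance Credit: income exceeds $181,400 by $8,700, which is 35 full-or-partial $250 increments; reduction = 35 × $18 = $630, leaving $116.
Property Tax Rebate: $190,100 is below the $204,400 cutoff, so the full $2,400 applies.
Total: $0 + $0 + $116 + $2,400 = $2,516.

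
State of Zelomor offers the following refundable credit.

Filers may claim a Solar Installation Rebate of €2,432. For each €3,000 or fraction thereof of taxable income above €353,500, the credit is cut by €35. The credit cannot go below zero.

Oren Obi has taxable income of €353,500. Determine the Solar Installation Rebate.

Solar Installation Rebate: €353,500 is at or below the €353,500 threshold, so the full €2,432 applies.

€2,432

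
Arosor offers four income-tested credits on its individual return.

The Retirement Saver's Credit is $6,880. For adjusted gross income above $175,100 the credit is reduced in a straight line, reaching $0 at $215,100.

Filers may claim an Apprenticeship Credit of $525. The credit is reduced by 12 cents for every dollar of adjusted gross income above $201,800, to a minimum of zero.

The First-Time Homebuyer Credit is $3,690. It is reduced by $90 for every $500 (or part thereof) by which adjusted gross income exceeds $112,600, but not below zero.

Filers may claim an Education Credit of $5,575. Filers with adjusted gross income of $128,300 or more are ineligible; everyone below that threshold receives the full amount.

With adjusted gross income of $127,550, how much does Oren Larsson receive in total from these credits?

$13,970

Retirement Saver's Credit: $127,550 is at or below the $175,100 threshold, so the full $6,880 applies.
Apprenticeship Credit: $127,550 is at or below the $201,800 threshold, so the full $525 applies.
First-Time Homebuyer Credit: income exceeds $112,600 by $14,950, which is 30 full-or-partial $500 increments; reduction = 30 × $90 = $2,700, leaving $990.
Education Credit: $127,550 is below the $128,300 cutoff, so the full $5,575 applies.
Total: $6,880 + $525 + $990 + $5,575 = $13,970.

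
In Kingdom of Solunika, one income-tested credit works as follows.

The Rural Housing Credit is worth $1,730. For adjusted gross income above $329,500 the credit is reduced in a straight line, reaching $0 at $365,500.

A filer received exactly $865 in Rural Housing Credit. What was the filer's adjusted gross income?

$865 is 865/1,730 of the full $1,730, so 865/1,730 of the $36,000 range has been used: income = $329,500 + $36,000 × 865/1,730 = $347,500.

$347,500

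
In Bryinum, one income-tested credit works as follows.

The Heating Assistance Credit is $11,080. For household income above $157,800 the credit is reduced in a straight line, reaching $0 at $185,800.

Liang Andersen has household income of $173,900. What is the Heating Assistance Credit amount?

$4,709

Heating Assistance Credit: $173,900 is $16,100 into a $28,000 phase-out range, leaving 11,900/28,000 of the credit: $11,080 × 11,900/28,000 = $4,709.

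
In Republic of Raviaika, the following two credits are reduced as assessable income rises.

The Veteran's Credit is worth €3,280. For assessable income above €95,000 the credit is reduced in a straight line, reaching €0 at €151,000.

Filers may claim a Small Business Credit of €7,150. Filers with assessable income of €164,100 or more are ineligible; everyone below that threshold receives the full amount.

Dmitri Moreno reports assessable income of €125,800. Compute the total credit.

€8,626

Veteran's Credit: €125,800 is €30,800 into a €56,000 phase-out range, leaving 25,200/56,000 of the credit: €3,280 × 25,200/56,000 = €1,476.
Small Business Credit: €125,800 is below the €164,100 cutoff, so the full €7,150 applies.
Total: €1,476 + €7,150 = €8,626.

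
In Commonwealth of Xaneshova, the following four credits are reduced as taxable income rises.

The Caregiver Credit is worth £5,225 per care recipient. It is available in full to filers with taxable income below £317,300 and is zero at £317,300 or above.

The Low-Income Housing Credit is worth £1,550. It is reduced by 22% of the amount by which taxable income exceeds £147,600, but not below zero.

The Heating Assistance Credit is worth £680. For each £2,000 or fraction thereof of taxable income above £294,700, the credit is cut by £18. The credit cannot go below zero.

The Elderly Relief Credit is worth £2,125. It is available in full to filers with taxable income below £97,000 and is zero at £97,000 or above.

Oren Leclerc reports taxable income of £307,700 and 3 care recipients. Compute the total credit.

£16,229

Caregiver Credit: base = 3 × £5,225 = £15,675. £307,700 is below the £317,300 cutoff, so the full £15,675 applies.
Low-Income Housing Credit: 22% of the £160,100 excess over £147,600 is £35,222 ≥ base, so the credit is £0.
Heating Assistance Credit: income exceeds £294,700 by £13,000, which is 7 full-or-partial £2,000 increments; reduction = 7 × £18 = £126, leaving £554.
Elderly Relief Credit: £307,700 meets or exceeds the £97,000 cutoff, so the credit is £0.
Total: £15,675 + £0 + £554 + £0 = £16,229.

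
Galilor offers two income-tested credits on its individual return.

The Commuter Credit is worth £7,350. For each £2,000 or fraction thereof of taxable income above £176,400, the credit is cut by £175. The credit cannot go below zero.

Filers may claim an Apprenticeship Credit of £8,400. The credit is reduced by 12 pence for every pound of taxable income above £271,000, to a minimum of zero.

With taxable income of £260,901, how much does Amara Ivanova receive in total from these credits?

£8,400

Commuter Credit: income exceeds £176,400 by £84,501 → 43 increments × £175 = £7,525 ≥ base, so the credit is £0.
Apprenticeship Credit: £260,901 is at or below the £271,000 threshold, so the full £8,400 applies.
Total: £0 + £8,400 = £8,400.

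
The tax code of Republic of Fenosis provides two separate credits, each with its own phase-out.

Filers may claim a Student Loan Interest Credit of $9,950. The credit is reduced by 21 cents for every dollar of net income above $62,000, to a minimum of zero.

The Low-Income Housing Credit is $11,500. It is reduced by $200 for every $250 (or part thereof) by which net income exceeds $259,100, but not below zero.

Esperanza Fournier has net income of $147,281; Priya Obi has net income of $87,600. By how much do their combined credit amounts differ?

Esperanza ($147,281): Student Loan Interest Credit: 21% of the $85,281 excess over $62,000 is $17,909.01 ≥ base, so the credit is $0. Low-Income Housing Credit: $147,281 is at or below the $259,100 threshold, so the full $11,500 applies. total $0 + $11,500 = $11,500
Priya ($87,600): Student Loan Interest Credit: 21% of the $25,600 excess over $62,000 is $5,376; credit = $9,950 − $5,376 = $4,574. Low-Income Housing Credit: $87,600 is at or below the $259,100 threshold, so the full $11,500 applies. total $4,574 + $11,500 = $16,074
Difference: |$11,500 − $16,074| = $4,574.

$4,574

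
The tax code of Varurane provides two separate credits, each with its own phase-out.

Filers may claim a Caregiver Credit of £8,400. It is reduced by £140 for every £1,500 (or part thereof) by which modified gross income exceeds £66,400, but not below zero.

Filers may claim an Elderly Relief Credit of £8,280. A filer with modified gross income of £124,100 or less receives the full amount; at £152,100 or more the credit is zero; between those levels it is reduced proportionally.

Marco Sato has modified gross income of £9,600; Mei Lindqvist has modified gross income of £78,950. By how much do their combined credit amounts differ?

£1,260

Marco (£9,600): Caregiver Credit: £9,600 is at or below the £66,400 threshold, so the full £8,400 applies. Elderly Relief Credit: £9,600 is at or below the £124,100 threshold, so the full £8,280 applies. total £8,400 + £8,280 = £16,680
Mei (£78,950): Caregiver Credit: income exceeds £66,400 by £12,550, which is 9 full-or-partial £1,500 increments; reduction = 9 × £140 = £1,260, leaving £7,140. Elderly Relief Credit: £78,950 is at or below the £124,100 threshold, so the full £8,280 applies. total £7,140 + £8,280 = £15,420
Difference: |£16,680 − £15,420| = £1,260.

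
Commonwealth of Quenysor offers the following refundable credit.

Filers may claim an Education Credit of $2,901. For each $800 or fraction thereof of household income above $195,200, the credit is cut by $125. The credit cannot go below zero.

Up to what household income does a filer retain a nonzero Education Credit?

$213,600

After 23 increments the reduction is 23 × $125 = $2,875, leaving $26; one more increment wipes it out. Increment 23 ends at excess 23 × $800 = $18,400, so the highest qualifying income is $195,200 + $18,400 = $213,600.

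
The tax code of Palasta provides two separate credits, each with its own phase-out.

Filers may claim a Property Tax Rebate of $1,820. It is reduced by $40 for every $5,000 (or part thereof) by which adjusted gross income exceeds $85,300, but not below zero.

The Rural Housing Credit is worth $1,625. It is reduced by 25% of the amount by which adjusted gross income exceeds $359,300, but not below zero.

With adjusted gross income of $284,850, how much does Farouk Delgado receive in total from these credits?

Property Tax Rebate: income exceeds $85,300 by $199,550, which is 40 full-or-partial $5,000 increments; reduction = 40 × $40 = $1,600, leaving $220.
Rural Housing Credit: $284,850 is at or below the $359,300 threshold, so the full $1,625 applies.
Total: $220 + $1,625 = $1,845.

$1,845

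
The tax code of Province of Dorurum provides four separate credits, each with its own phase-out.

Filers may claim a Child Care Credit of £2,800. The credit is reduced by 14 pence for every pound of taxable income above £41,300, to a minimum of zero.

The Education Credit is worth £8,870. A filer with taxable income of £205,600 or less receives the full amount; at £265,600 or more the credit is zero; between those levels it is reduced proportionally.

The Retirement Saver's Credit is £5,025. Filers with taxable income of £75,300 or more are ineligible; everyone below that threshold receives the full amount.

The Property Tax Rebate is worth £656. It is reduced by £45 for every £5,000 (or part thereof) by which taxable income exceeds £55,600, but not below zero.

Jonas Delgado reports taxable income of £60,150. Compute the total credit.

Child Care Credit: 14% of the £18,850 excess over £41,300 is £2,639; credit = £2,800 − £2,639 = £161.
Education Credit: £60,150 is at or below the £205,600 threshold, so the full £8,870 applies.
Retirement Saver's Credit: £60,150 is below the £75,300 cutoff, so the full £5,025 applies.
Property Tax Rebate: income exceeds £55,600 by £4,550, which is 1 full-or-partial £5,000 increment; reduction = 1 × £45 = £45, leaving £611.
Total: £161 + £8,870 + £5,025 + £611 = £14,667.

£14,667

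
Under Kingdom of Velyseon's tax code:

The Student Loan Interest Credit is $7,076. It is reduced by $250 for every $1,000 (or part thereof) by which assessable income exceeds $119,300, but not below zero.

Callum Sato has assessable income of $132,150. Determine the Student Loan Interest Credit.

$3,826

Student Loan Interest Credit: income exceeds $119,300 by $12,850, which is 13 full-or-partial $1,000 increments; reduction = 13 × $250 = $3,250, leaving $3,826.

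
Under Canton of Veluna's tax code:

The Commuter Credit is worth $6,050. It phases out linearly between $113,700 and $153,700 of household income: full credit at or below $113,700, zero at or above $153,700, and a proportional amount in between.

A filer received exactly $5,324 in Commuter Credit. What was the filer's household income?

$118,500

$5,324 is 5,324/6,050 of the full $6,050, so 726/6,050 of the $40,000 range has been used: income = $113,700 + $40,000 × 726/6,050 = $118,500.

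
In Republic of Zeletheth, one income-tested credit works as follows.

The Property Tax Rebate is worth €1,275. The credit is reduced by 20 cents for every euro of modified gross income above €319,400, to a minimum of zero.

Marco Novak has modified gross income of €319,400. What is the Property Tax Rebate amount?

Property Tax Rebate: €319,400 is at or below the €319,400 threshold, so the full €1,275 applies.

€1,275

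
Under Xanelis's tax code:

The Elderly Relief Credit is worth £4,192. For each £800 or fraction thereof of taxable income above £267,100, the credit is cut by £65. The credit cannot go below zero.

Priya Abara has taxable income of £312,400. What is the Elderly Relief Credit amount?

Elderly Relief Credit: income exceeds £267,100 by £45,300, which is 57 full-or-partial £800 increments; reduction = 57 × £65 = £3,705, leaving £487.

£487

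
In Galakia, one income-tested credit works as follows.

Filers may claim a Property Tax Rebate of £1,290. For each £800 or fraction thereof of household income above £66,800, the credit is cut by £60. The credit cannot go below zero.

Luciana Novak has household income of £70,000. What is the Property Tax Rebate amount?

£1,050

Property Tax Rebate: income exceeds £66,800 by £3,200, which is 4 full-or-partial £800 increments; reduction = 4 × £60 = £240, leaving £1,050.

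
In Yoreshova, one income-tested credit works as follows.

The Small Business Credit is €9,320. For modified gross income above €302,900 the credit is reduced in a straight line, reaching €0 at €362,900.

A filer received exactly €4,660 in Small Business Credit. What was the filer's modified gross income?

€4,660 is 4,660/9,320 of the full €9,320, so 4,660/9,320 of the €60,000 range has been used: income = €302,900 + €60,000 × 4,660/9,320 = €332,900.

€332,900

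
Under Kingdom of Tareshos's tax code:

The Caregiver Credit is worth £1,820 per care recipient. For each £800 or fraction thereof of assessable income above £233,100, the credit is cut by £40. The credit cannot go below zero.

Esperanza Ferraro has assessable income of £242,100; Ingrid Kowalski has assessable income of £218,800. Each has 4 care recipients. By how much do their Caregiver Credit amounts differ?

£480

Esperanza (£242,100): Caregiver Credit: base = 4 × £1,820 = £7,280. income exceeds £233,100 by £9,000, which is 12 full-or-partial £800 increments; reduction = 12 × £40 = £480, leaving £6,800.
Ingrid (£218,800): Caregiver Credit: base = 4 × £1,820 = £7,280. £218,800 is at or below the £233,100 threshold, so the full £7,280 applies.
Difference: |£6,800 − £7,280| = £480.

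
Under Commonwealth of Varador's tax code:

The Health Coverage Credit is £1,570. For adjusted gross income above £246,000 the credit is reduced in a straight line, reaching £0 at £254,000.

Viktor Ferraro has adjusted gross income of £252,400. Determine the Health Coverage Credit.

£314

Health Coverage Credit: £252,400 is £6,400 into a £8,000 phase-out range, leaving 1,600/8,000 of the credit: £1,570 × 1,600/8,000 = £314.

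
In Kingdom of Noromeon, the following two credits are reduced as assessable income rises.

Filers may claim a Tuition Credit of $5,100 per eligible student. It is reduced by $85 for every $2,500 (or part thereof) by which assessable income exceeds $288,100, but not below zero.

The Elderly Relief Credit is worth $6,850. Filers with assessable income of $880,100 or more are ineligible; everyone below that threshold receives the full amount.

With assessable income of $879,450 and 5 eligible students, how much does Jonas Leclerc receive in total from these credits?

Tuition Credit: base = 5 × $5,100 = $25,500. income exceeds $288,100 by $591,350, which is 237 full-or-partial $2,500 increments; reduction = 237 × $85 = $20,145, leaving $5,355.
Elderly Relief Credit: $879,450 is below the $880,100 cutoff, so the full $6,850 applies.
Total: $5,355 + $6,850 = $12,205.

$12,205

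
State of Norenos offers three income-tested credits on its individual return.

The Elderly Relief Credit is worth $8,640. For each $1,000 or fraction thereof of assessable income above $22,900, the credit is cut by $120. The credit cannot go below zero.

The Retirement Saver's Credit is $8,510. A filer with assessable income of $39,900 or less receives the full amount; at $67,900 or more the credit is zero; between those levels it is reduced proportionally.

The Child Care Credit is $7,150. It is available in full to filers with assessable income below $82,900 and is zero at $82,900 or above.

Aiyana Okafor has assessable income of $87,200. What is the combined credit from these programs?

Elderly Relief Credit: income exceeds $22,900 by $64,300, which is 65 full-or-partial $1,000 increments; reduction = 65 × $120 = $7,800, leaving $840.
Retirement Saver's Credit: $87,200 is at or above $67,900, so the credit is $0.
Child Care Credit: $87,200 meets or exceeds the $82,900 cutoff, so the credit is $0.
Total: $840 + $0 + $0 = $840.

$840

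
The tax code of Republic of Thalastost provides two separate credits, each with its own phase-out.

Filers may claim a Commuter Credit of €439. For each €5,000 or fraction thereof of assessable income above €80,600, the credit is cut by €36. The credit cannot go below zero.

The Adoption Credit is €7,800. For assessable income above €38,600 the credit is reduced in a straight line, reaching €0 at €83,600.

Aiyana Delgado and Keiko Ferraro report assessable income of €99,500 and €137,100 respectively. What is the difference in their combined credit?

Aiyana (€99,500): Commuter Credit: income exceeds €80,600 by €18,900, which is 4 full-or-partial €5,000 increments; reduction = 4 × €36 = €144, leaving €295. Adoption Credit: €99,500 is at or above €83,600, so the credit is €0. total €295 + €0 = €295
Keiko (€137,100): Commuter Credit: income exceeds €80,600 by €56,500, which is 12 full-or-partial €5,000 increments; reduction = 12 × €36 = €432, leaving €7. Adoption Credit: €137,100 is at or above €83,600, so the credit is €0. total €7 + €0 = €7
Difference: |€295 − €7| = €288.

€288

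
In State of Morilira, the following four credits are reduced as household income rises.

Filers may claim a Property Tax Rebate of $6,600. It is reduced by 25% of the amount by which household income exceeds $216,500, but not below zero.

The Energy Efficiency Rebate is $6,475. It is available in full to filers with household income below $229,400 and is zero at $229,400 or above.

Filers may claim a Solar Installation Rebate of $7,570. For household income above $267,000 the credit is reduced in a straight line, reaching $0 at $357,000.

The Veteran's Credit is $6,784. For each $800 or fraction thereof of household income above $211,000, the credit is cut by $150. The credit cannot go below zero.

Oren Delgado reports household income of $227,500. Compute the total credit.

$21,529

Property Tax Rebate: 25% of the $11,000 excess over $216,500 is $2,750; credit = $6,600 − $2,750 = $3,850.
Energy Efficiency Rebate: $227,500 is below the $229,400 cutoff, so the full $6,475 applies.
Solar Installation Rebate: $227,500 is at or below the $267,000 threshold, so the full $7,570 applies.
Veteran's Credit: income exceeds $211,000 by $16,500, which is 21 full-or-partial $800 increments; reduction = 21 × $150 = $3,150, leaving $3,634.
Total: $3,850 + $6,475 + $7,570 + $3,634 = $21,529.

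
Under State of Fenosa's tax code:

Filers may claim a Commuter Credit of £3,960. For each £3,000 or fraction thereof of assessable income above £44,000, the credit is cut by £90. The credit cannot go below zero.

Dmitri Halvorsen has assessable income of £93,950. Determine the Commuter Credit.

£2,430

Commuter Credit: income exceeds £44,000 by £49,950, which is 17 full-or-partial £3,000 increments; reduction = 17 × £90 = £1,530, leaving £2,430.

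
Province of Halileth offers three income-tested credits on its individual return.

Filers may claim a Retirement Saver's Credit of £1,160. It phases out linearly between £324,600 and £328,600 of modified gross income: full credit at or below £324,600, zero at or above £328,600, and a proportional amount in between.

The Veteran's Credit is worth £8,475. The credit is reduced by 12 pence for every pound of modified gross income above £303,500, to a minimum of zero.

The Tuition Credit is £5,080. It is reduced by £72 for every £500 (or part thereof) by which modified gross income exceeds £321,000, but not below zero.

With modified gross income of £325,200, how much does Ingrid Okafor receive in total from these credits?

£11,289

Retirement Saver's Credit: £325,200 is £600 into a £4,000 phase-out range, leaving 3,400/4,000 of the credit: £1,160 × 3,400/4,000 = £986.
Veteran's Credit: 12% of the £21,700 excess over £303,500 is £2,604; credit = £8,475 − £2,604 = £5,871.
Tuition Credit: income exceeds £321,000 by £4,200, which is 9 full-or-partial £500 increments; reduction = 9 × £72 = £648, leaving £4,432.
Total: £986 + £5,871 + £4,432 = £11,289.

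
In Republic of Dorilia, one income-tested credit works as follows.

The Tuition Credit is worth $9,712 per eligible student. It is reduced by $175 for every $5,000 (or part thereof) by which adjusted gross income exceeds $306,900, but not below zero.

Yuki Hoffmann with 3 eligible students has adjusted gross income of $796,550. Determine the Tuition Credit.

$11,986

Tuition Credit: base = 3 × $9,712 = $29,136. income exceeds $306,900 by $489,650, which is 98 full-or-partial $5,000 increments; reduction = 98 × $175 = $17,150, leaving $11,986.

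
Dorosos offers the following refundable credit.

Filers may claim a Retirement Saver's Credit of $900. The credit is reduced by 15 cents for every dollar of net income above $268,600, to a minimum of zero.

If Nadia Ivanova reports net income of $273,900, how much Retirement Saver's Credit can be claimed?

Retirement Saver's Credit: 15% of the $5,300 excess over $268,600 is $795; credit = $900 − $795 = $105.

$105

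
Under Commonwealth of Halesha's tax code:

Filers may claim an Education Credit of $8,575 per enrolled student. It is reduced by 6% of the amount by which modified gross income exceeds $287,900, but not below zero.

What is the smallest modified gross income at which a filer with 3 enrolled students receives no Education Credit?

Full credit = 3 × $8,575 = $25,725.
The credit falls by 6% of each dollar above $287,900, so it reaches zero when the excess is $25,725 / 6% = $428,750: income = $287,900 + $428,750 = $716,650.

$716,650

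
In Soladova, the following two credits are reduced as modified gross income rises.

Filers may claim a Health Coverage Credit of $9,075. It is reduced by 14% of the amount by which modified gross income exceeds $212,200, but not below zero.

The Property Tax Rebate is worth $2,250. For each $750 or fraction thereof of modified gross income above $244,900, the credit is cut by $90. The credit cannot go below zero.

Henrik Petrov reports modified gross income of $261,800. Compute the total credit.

$2,311

Health Coverage Credit: 14% of the $49,600 excess over $212,200 is $6,944; credit = $9,075 − $6,944 = $2,131.
Property Tax Rebate: income exceeds $244,900 by $16,900, which is 23 full-or-partial $750 increments; reduction = 23 × $90 = $2,070, leaving $180.
Total: $2,131 + $180 = $2,311.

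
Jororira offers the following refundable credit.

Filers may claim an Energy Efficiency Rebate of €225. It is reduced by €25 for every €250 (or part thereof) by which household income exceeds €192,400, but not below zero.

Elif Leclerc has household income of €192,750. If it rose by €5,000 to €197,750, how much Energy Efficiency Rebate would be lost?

At €192,750 — income exceeds €192,400 by €350, which is 2 full-or-partial €250 increments; reduction = 2 × €25 = €50, leaving €175.
At €197,750 — income exceeds €192,400 by €5,350 → 22 increments × €25 = €550 ≥ base, so the credit is €0.
Lost: €175 − €0 = €175.

€175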